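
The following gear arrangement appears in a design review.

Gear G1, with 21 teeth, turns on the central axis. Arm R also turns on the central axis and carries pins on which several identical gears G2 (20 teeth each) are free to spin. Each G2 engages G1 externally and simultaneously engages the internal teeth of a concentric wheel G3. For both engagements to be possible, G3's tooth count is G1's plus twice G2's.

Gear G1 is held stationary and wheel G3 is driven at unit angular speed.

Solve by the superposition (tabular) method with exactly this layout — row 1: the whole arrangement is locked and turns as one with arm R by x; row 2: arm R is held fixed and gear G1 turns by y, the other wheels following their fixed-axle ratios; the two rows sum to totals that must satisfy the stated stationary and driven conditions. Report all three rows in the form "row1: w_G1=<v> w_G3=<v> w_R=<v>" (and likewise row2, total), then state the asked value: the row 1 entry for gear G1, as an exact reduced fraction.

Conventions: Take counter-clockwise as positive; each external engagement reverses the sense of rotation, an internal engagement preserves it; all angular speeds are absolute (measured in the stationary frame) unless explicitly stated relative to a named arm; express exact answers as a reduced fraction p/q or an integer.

row1: w_G1=61/82 w_G3=61/82 w_R=61/82
row2: w_G1=-61/82 w_G3=21/82 w_R=0
total: w_G1=0 w_G3=1 w_R=61/82
asked value: 61/82

class = planetary set [G3 = 21+2·20 = 61; Willis about the carrier]
row 1: whole set turns with the arm by x
row 2 (arm held, sun turns y): ω_ring = −(21/61)·y, ω_arm = 0
boundary: total ω_sun = x + y = 0 and total ω_ring = x − (21/61)·y = 1  ⇒  y = -61/82, x = 61/82
row 2 ring = −(21/61)·(-61/82) = 21/82
totals (row 1 + row 2): sun 61/82 + (-61/82) = 0, ring 61/82 + 21/82 = 1, arm 61/82 + 0 = 61/82
asked cell (row1, sun) = 61/82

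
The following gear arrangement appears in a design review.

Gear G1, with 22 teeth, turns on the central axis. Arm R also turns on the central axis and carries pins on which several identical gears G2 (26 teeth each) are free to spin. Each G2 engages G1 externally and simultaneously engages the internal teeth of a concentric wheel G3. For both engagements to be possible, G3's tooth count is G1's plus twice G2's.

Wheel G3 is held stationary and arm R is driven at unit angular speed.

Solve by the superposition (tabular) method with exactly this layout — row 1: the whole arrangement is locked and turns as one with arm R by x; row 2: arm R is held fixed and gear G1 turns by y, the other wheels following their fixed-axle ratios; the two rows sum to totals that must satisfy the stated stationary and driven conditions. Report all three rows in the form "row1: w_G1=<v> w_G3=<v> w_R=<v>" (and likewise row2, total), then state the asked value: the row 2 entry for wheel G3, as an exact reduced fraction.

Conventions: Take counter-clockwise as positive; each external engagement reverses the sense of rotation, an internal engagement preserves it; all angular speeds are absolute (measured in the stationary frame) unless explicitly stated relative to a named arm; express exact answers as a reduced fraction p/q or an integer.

row1: w_G1=1 w_G3=1 w_R=1
row2: w_G1=37/11 w_G3=-1 w_R=0
total: w_G1=48/11 w_G3=0 w_R=1
asked value: -1

planetary set (22T centre, 26T on arm, 74T internal) — Willis relation
row 1 (train locked, turned with arm): all members turn x
row 2 — arm fixed, fixed-axis ratios: sun y, ring −(22/74)·y, arm 0
boundary: total ω_ring = x − (22/74)·y = 0 and total ω_arm = x = 1  ⇒  y = 37/11, x = 1
row 2 ring = −(22/74)·37/11 = -1
totals (row 1 + row 2): sun 1 + 37/11 = 48/11, ring 1 + (-1) = 0, arm 1 + 0 = 1
asked cell (row2, ring) = -1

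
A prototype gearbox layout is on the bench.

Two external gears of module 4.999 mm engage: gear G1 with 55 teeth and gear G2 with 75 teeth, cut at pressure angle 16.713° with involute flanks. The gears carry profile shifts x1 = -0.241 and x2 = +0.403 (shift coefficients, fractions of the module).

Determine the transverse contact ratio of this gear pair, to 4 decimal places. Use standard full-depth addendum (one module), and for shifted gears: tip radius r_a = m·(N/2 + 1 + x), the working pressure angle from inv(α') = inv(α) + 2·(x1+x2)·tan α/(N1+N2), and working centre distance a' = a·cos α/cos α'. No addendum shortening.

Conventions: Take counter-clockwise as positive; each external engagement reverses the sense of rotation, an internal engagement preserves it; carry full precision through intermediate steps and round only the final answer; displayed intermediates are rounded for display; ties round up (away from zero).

class = single-mesh tooth geometry [involute pair 55T × 75T, m = 4.999]
base radii: r_b1 = 131.665286, r_b2 = 179.543572
tip radii: r_a1 = 141.266741, r_a2 = 194.476097
inv(α') = inv(16.713°) + 2·(-0.241+0.403)·tan α/(55+75) = 0.00931318  ⇒  α' = 17.17491°
a' = a·cos α / cos α' = 324.9350·cos 16.713°/cos 17.17491° = 325.734064
action lengths: √(r_a1²−r_b1²) = 51.191254, √(r_a2²−r_b2²) = 74.733245
base pitch p_b = π·m·cos α = 15.041407
CR = (51.191254 + 74.733245 − 325.734064·sin 17.17491°)/15.041407 = 1.977116
contact ratio ≈ 1.9771

1.9771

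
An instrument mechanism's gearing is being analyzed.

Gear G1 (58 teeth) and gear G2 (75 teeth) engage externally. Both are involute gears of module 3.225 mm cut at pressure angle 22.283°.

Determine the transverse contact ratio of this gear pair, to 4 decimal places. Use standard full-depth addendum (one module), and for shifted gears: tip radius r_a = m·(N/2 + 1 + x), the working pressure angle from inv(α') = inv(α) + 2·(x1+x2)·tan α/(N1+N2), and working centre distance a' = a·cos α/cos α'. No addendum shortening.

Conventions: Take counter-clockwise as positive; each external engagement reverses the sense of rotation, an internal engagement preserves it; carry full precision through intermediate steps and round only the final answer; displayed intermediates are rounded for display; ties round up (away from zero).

1.6776

topology: single-mesh involute geometry — m = 3.225, 58T/75T pair
base radii: r_b1 = 86.540765, r_b2 = 111.906161
tip radii: r_a1 = 96.750000, r_a2 = 124.162500
no profile shift: α' = α, a' = a
action lengths: √(r_a1²−r_b1²) = 43.258046, √(r_a2²−r_b2²) = 53.789752
base pitch p_b = π·m·cos α = 9.375029
CR = (43.258046 + 53.789752 − 214.462500·sin 22.28300°)/9.375029 = 1.677601
contact ratio ≈ 1.6776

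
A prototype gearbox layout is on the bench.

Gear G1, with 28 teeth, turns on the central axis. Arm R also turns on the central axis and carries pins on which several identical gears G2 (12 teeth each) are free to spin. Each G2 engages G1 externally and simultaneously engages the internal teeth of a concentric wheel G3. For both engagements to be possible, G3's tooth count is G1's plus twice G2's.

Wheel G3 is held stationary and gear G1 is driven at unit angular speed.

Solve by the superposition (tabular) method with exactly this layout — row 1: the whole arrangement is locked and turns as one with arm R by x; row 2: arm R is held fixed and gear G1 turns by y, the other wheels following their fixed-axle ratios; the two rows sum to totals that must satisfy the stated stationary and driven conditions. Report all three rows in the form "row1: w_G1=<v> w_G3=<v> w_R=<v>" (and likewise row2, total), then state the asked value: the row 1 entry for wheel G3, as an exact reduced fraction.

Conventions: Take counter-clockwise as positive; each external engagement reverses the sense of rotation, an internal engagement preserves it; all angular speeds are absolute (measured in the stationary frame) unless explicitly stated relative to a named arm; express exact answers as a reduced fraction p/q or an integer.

topology: planetary set — G1 28T / G2 12T / G3 52T, arm = carrier (Willis)
row 1 (train locked, turned with arm): all members turn x
row 2 — arm fixed, fixed-axis ratios: sun y, ring −(28/52)·y, arm 0
boundary: total ω_ring = x − (28/52)·y = 0 and total ω_sun = x + y = 1  ⇒  y = 13/20, x = 7/20
row 2 ring = −(28/52)·13/20 = -7/20
totals (row 1 + row 2): sun 7/20 + 13/20 = 1, ring 7/20 + (-7/20) = 0, arm 7/20 + 0 = 7/20
asked cell (row1, ring) = 7/20

row1: w_G1=7/20 w_G3=7/20 w_R=7/20
row2: w_G1=13/20 w_G3=-7/20 w_R=0
total: w_G1=1 w_G3=0 w_R=7/20
asked value: 7/20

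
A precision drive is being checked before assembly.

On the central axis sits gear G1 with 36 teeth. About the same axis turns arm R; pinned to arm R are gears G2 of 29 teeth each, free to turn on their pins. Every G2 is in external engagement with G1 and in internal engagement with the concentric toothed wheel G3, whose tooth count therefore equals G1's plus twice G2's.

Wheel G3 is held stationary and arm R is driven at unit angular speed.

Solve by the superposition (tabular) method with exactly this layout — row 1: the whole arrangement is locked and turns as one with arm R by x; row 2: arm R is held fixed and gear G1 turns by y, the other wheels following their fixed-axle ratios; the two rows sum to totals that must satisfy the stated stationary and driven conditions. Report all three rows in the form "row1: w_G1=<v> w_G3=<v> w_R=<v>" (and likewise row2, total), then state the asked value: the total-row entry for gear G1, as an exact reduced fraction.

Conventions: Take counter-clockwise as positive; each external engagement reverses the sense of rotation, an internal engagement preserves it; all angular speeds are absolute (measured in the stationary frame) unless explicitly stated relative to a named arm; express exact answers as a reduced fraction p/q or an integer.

recognized (axles ride arm R): planetary set, 36/29/94 teeth
row 1: whole set turns with the arm by x
row 2 (arm held, sun turns y): ω_ring = −(36/94)·y, ω_arm = 0
boundary: total ω_ring = x − (36/94)·y = 0 and total ω_arm = x = 1  ⇒  y = 47/18, x = 1
row 2 ring = −(36/94)·47/18 = -1
totals (row 1 + row 2): sun 1 + 47/18 = 65/18, ring 1 + (-1) = 0, arm 1 + 0 = 1
asked cell (total, sun) = 65/18

row1: w_G1=1 w_G3=1 w_R=1
row2: w_G1=47/18 w_G3=-1 w_R=0
total: w_G1=65/18 w_G3=0 w_R=1
asked value: 65/18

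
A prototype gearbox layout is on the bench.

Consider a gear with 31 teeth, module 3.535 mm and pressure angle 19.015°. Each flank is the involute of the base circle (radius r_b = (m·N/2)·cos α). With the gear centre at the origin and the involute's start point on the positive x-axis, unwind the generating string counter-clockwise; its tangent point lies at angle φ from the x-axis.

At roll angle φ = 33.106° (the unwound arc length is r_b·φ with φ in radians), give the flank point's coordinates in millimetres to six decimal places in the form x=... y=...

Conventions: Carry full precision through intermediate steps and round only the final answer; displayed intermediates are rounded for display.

x=59.741654 y=3.221170

recognized (one wheel, involute flank): single-mesh tooth geometry, m = 3.535, N = 31
pitch radius r_p = m·N/2 = 3.535·31/2 = 54.792500
base radius r_b = r_p·cos α = 54.792500·cos 19.015° = 51.802655
roll angle φ = 33.106° = 0.57780870 rad
x = r_b·(cos φ + φ·sin φ) = 59.741654
y = r_b·(sin φ − φ·cos φ) = 3.221170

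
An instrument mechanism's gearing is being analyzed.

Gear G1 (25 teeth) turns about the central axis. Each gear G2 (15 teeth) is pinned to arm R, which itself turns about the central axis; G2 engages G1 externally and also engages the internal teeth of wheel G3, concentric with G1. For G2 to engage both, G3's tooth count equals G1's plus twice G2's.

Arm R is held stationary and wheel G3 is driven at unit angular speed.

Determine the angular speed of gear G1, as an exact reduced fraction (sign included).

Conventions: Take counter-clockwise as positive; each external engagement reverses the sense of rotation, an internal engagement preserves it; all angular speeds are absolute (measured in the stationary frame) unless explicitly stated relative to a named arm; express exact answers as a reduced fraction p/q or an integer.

-11/5

recognized (axles ride arm R): planetary set, 25/15/55 teeth
ring teeth: 25 + 2·15 = 55
25(ω_sun−ω_arm) = −55(ω_ring−ω_arm),  ω_arm = 0, ω_ring = 1
ω_sun = 0 − (55/25)(1−0) = -11/5
exact speed ratio = -11/5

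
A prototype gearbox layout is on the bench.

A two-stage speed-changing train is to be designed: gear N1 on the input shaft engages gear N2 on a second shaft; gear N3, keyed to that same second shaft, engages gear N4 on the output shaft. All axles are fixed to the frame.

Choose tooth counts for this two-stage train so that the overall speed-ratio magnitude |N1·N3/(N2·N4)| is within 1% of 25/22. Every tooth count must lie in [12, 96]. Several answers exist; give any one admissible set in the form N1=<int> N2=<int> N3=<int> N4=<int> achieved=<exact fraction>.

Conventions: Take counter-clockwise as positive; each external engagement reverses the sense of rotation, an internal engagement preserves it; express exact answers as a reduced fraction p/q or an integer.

N1=12 N2=22 N3=25 N4=12 achieved=25/22

class = fixed-axis compound train [2-stage, 25/22 wanted]
target = 25/22 in lowest terms: an exact hit needs N1·N3 = k·25 and N2·N4 = k·22 for one integer k, every count in [12, 96]; additionally prefer no 1:1 stage (N1 ≠ N2, N3 ≠ N4)
k = 1…11: no 1:1-free in-range split of k·25 and k·22 into factor pairs; take k = 12
k = 12: N1·N3 = 300 = 12·25, N2·N4 = 264 = 22·12
achieved = 12·25/(22·12) = 25/22; |achieved − target| = 0 ≤ 1/88 ✓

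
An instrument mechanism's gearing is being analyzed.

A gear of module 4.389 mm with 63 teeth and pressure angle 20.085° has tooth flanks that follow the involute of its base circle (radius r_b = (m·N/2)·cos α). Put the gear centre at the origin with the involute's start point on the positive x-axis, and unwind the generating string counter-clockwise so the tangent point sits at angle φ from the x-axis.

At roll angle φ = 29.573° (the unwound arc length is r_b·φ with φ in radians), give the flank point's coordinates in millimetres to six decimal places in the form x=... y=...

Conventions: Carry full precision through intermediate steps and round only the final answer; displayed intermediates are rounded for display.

class = single-mesh tooth geometry [base-circle involute, m = 4.389, 63T]
pitch radius r_p = m·N/2 = 4.389·63/2 = 138.253500
base radius r_b = r_p·cos α = 138.253500·cos 20.085° = 129.845501
roll angle φ = 29.573° = 0.51614622 rad
x = r_b·(cos φ + φ·sin φ) = 146.006373
y = r_b·(sin φ − φ·cos φ) = 5.794415

x=146.006373 y=5.794415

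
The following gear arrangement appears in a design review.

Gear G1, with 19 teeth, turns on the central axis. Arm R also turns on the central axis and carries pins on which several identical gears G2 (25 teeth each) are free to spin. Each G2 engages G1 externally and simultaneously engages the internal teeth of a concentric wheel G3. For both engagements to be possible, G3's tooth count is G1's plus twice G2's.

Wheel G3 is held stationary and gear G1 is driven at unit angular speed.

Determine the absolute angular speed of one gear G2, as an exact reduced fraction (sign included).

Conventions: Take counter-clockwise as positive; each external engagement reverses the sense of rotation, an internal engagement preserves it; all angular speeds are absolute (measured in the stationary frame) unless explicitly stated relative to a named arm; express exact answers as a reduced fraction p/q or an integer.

-19/50

class = planetary set [G3 = 19+2·25 = 69; Willis about the carrier]
ring teeth: 19 + 2·25 = 69
19(ω_sun−ω_arm) = −69(ω_ring−ω_arm),  ω_ring = 0, ω_sun = 1
19(1−ω_arm) = −69(0−ω_arm)  ⇒  88·ω_arm = 19  ⇒  ω_arm = 19/88
sun–planet mesh: 19·(1−19/88) = −25·(ω_p−ω_arm)  ⇒  ω_p−ω_arm = -1311/2200
ω_p = 19/88 − 1311/2200 = -19/50
exact speed ratio = -19/50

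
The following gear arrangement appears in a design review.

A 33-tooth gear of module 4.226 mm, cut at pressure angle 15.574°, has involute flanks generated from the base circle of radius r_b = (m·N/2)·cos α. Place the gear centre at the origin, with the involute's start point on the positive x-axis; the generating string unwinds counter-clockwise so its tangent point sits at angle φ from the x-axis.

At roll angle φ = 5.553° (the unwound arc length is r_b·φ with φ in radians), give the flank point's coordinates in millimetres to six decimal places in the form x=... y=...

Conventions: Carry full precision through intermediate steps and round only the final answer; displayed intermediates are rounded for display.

x=67.483587 y=0.020364

single-mesh involute tooth geometry (33T wheel at module 4.226)
pitch radius r_p = m·N/2 = 4.226·33/2 = 69.729000
base radius r_b = r_p·cos α = 69.729000·cos 15.574° = 67.168865
roll angle φ = 5.553° = 0.09691813 rad
x = r_b·(cos φ + φ·sin φ) = 67.483587
y = r_b·(sin φ − φ·cos φ) = 0.020364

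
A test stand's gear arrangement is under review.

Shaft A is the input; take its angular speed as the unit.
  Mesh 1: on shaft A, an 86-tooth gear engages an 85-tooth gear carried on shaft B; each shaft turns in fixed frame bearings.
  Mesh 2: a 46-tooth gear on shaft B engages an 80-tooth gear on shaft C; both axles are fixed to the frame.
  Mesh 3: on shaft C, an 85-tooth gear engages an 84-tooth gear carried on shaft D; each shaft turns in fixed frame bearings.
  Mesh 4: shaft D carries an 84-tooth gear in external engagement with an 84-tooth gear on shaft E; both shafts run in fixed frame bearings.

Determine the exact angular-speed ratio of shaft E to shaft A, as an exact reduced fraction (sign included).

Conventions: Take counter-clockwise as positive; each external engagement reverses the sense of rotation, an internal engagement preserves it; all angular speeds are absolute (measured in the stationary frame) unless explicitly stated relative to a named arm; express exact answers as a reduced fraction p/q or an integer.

class = fixed-axis compound train [4 meshes; 4 ratios multiply, 4 sense flips]
mesh 1 [86T→85T]: running ratio 86/85, sense −
mesh 2 [46T→80T]: running ratio 989/1700, sense +
mesh 3 [85T→84T]: running ratio 989/1680, sense −
mesh 4 [84T→84T]: running ratio 989/1680, sense +
ω_out/ω_in = 989/1680

989/1680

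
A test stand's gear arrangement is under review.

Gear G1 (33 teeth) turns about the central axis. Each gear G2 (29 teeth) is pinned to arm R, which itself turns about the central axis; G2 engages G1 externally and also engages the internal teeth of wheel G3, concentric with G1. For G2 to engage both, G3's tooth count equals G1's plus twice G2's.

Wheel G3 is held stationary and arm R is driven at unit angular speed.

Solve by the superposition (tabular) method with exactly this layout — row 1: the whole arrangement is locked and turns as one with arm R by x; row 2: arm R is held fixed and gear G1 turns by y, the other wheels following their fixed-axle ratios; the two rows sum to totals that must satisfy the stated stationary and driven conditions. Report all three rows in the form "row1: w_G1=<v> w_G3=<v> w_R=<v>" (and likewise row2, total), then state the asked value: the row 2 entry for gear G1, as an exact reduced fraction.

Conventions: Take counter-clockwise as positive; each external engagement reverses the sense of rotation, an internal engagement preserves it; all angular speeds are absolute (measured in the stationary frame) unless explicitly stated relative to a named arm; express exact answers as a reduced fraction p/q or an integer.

recognized (axles ride arm R): planetary set, 33/29/91 teeth
superposition row 1 [locked train]: every member turns x
superposition row 2 [arm held]: sun y, ring −(33/91)·y, arm 0
boundary: total ω_ring = x − (33/91)·y = 0 and total ω_arm = x = 1  ⇒  y = 91/33, x = 1
row 2 ring = −(33/91)·91/33 = -1
totals (row 1 + row 2): sun 1 + 91/33 = 124/33, ring 1 + (-1) = 0, arm 1 + 0 = 1
asked cell (row2, sun) = 91/33

row1: w_G1=1 w_G3=1 w_R=1
row2: w_G1=91/33 w_G3=-1 w_R=0
total: w_G1=124/33 w_G3=0 w_R=1
asked value: 91/33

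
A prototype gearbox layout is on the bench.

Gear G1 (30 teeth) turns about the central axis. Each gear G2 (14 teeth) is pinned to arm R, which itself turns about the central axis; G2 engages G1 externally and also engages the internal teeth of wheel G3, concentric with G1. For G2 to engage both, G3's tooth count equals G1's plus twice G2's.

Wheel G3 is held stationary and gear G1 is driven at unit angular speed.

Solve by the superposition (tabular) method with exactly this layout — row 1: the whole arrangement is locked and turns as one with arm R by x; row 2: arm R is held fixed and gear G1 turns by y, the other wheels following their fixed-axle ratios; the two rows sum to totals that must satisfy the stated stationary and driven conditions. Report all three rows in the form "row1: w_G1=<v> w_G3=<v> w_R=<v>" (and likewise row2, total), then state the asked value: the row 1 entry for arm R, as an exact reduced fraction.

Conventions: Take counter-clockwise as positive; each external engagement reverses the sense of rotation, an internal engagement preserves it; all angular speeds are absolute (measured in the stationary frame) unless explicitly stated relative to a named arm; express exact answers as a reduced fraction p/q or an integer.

row1: w_G1=15/44 w_G3=15/44 w_R=15/44
row2: w_G1=29/44 w_G3=-15/44 w_R=0
total: w_G1=1 w_G3=0 w_R=15/44
asked value: 15/44

planetary set (30T centre, 14T on arm, 58T internal) — Willis relation
superposition row 1 [locked train]: every member turns x
row 2: sun turns y, ring = −(30/58)·y, arm 0
boundary: total ω_ring = x − (30/58)·y = 0 and total ω_sun = x + y = 1  ⇒  y = 29/44, x = 15/44
row 2 ring = −(30/58)·29/44 = -15/44
totals (row 1 + row 2): sun 15/44 + 29/44 = 1, ring 15/44 + (-15/44) = 0, arm 15/44 + 0 = 15/44
asked cell (row1, arm) = 15/44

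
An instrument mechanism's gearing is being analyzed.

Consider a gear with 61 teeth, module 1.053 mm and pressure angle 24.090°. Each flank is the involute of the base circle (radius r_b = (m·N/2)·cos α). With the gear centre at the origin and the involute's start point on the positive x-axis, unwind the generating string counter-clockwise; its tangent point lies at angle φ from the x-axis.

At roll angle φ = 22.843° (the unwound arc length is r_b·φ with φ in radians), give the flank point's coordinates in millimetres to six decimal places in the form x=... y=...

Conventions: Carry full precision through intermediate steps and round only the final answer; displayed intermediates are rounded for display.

single-mesh involute tooth geometry (61T wheel at module 1.053)
pitch radius r_p = m·N/2 = 1.053·61/2 = 32.116500
base radius r_b = r_p·cos α = 32.116500·cos 24.090° = 29.319327
roll angle φ = 22.843° = 0.39868556 rad
x = r_b·(cos φ + φ·sin φ) = 31.557703
y = r_b·(sin φ − φ·cos φ) = 0.609544

x=31.557703 y=0.609544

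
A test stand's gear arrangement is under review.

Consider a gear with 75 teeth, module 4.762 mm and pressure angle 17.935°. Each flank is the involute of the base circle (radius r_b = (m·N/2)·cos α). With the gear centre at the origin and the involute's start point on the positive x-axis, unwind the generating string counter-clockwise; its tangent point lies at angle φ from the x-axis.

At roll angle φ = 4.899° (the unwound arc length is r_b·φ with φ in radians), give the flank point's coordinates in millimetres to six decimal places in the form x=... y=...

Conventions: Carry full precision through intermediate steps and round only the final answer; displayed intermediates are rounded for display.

topology: single-mesh involute geometry — m = 4.762, N = 75
pitch radius r_p = m·N/2 = 4.762·75/2 = 178.575000
base radius r_b = r_p·cos α = 178.575000·cos 17.935° = 169.897411
roll angle φ = 4.899° = 0.08550368 rad
x = r_b·(cos φ + φ·sin φ) = 170.517326
y = r_b·(sin φ − φ·cos φ) = 0.035375

x=170.517326 y=0.035375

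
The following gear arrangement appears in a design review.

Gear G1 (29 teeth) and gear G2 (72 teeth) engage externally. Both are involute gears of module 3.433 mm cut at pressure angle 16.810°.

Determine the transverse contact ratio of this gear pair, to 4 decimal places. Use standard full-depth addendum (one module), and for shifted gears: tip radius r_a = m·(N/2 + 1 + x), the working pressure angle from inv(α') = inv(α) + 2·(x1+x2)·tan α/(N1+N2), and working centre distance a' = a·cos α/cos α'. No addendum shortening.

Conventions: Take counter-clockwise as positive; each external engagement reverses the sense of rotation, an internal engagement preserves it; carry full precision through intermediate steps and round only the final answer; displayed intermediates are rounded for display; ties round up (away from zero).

recognized (one external pair, fixed centres): single-mesh tooth geometry, m = 3.433, N1 = 29, N2 = 72
base radii: r_b1 = 47.651417, r_b2 = 118.306966
tip radii: r_a1 = 53.211500, r_a2 = 127.021000
no profile shift: α' = α, a' = a
action lengths: √(r_a1²−r_b1²) = 23.681347, √(r_a2²−r_b2²) = 46.236309
base pitch p_b = π·m·cos α = 10.324230
CR = (23.681347 + 46.236309 − 173.366500·sin 16.81000°)/10.324230 = 1.915906
contact ratio ≈ 1.9159

1.9159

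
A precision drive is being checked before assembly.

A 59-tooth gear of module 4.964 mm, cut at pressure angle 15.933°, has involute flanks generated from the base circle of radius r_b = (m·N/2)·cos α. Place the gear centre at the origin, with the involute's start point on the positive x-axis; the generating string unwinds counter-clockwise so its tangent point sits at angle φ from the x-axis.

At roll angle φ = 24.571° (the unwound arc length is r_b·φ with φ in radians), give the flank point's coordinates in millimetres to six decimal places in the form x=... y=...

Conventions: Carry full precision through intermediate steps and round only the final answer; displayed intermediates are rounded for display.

x=153.171329 y=3.634226

single-mesh involute tooth geometry (59T wheel at module 4.964)
pitch radius r_p = m·N/2 = 4.964·59/2 = 146.438000
base radius r_b = r_p·cos α = 146.438000·cos 15.933° = 140.812344
roll angle φ = 24.571° = 0.42884485 rad
x = r_b·(cos φ + φ·sin φ) = 153.171329
y = r_b·(sin φ − φ·cos φ) = 3.634226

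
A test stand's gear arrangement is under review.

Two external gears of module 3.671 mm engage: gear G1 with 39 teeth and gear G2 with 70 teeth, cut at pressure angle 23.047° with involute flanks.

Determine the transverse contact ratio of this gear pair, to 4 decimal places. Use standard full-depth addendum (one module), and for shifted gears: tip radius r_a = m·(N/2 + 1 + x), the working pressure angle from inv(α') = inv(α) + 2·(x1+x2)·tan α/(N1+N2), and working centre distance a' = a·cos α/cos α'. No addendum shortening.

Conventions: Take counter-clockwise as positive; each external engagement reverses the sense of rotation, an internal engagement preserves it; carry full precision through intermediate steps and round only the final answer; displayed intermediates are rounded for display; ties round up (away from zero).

1.6130

topology: single-mesh involute geometry — m = 3.671, 39T/70T pair
base radii: r_b1 = 65.870913, r_b2 = 118.229844
tip radii: r_a1 = 75.255500, r_a2 = 132.156000
no profile shift: α' = α, a' = a
action lengths: √(r_a1²−r_b1²) = 36.392486, √(r_a2²−r_b2²) = 59.050082
base pitch p_b = π·m·cos α = 10.612286
CR = (36.392486 + 59.050082 − 200.069500·sin 23.04700°)/10.612286 = 1.613049
contact ratio ≈ 1.6130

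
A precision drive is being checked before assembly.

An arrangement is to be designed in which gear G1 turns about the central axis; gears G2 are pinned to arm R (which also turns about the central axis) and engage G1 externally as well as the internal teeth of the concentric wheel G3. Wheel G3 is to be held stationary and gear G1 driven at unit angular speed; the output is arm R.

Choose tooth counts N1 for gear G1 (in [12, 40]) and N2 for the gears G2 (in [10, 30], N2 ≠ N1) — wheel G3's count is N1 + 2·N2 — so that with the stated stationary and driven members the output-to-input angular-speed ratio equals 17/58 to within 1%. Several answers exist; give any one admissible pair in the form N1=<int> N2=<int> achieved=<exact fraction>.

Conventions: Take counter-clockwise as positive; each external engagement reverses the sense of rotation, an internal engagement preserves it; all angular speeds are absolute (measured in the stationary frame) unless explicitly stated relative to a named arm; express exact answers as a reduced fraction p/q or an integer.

class = planetary set [ratio 17/58 wanted; Willis about the carrier]
Willis with ω_ring = 0: ω_arm/ω_sun = N1/(N1+N3); set equal to 17/58  ⇒  N3/N1 = 1/(17/58) − 1 = 41/17
N3 = N1 + 2·N2  ⇒  N2/N1 = (N3/N1 − 1)/2 = (41/17 − 1)/2 = 12/17
smallest multiple with N1 ≥ 12 and N2 ≥ 10: k = 1  ⇒  N1 = 1·17 = 17, N2 = 1·12 = 12 (N1 ≤ 40, N2 ≤ 30, N2 ≠ N1 ✓), N3 = 17 + 2·12 = 41
check: N1/(N1+N3) with N1 = 17, N3 = 41 gives 17/58; |achieved − target| = 0 ≤ 17/5800 ✓

N1=17 N2=12 achieved=17/58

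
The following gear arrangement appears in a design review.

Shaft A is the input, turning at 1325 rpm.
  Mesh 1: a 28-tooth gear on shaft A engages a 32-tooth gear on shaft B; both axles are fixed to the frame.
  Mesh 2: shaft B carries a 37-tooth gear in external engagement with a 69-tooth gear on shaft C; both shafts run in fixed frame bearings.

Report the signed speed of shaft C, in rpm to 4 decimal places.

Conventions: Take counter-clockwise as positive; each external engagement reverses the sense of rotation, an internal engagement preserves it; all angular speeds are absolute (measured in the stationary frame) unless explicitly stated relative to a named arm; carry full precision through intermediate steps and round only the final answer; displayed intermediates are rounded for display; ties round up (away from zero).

+621.6938 rpm

class = fixed-axis compound train [2 meshes; 2 ratios multiply, 2 sense flips]
mesh 1 [28T→32T]: ω = 1325.0000×28/32 = 1159.3750 rpm, sense flips to −
mesh 2 [37T→69T]: ω = 1159.3750×37/69 = 621.6938 rpm, sense flips to +
signed output speed = +621.6938 rpm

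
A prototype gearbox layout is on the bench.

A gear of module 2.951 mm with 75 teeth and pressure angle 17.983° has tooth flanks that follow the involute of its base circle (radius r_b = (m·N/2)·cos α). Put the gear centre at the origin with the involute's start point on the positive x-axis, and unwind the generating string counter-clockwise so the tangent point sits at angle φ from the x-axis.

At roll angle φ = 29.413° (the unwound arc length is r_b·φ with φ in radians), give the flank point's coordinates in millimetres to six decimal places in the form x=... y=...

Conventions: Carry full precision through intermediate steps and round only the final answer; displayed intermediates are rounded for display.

topology: single-mesh involute geometry — m = 2.951, N = 75
pitch radius r_p = m·N/2 = 2.951·75/2 = 110.662500
base radius r_b = r_p·cos α = 110.662500·cos 17.983° = 105.256433
roll angle φ = 29.413° = 0.51335369 rad
x = r_b·(cos φ + φ·sin φ) = 118.225198
y = r_b·(sin φ − φ·cos φ) = 4.622628

x=118.225198 y=4.622628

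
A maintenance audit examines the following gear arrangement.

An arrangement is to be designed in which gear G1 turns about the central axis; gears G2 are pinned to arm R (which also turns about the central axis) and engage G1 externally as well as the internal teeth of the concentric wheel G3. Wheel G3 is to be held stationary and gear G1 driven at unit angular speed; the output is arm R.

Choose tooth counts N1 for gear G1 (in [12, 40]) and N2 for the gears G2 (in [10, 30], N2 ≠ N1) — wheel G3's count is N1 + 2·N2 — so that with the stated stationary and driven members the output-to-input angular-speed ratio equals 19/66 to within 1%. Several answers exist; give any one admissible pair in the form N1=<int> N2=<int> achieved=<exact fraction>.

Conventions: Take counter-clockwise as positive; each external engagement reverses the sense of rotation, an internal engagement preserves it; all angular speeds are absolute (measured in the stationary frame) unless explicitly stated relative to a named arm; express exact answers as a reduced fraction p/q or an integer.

design class (target 19/66): planetary set
Willis with ω_ring = 0: ω_arm/ω_sun = N1/(N1+N3); set equal to 19/66  ⇒  N3/N1 = 1/(19/66) − 1 = 47/19
N3 = N1 + 2·N2  ⇒  N2/N1 = (N3/N1 − 1)/2 = (47/19 − 1)/2 = 14/19
smallest multiple with N1 ≥ 12 and N2 ≥ 10: k = 1  ⇒  N1 = 1·19 = 19, N2 = 1·14 = 14 (N1 ≤ 40, N2 ≤ 30, N2 ≠ N1 ✓), N3 = 19 + 2·14 = 47
check: N1/(N1+N3) with N1 = 19, N3 = 47 gives 19/66; |achieved − target| = 0 ≤ 19/6600 ✓

N1=19 N2=14 achieved=19/66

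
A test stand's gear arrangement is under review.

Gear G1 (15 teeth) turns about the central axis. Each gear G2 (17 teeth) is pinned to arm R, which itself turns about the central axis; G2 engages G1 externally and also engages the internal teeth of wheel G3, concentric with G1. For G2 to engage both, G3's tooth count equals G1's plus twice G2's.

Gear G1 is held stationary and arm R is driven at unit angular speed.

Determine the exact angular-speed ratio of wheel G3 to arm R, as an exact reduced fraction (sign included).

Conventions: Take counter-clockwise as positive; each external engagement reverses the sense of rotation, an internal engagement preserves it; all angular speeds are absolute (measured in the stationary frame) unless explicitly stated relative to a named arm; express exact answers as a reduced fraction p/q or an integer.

planetary set (15T centre, 17T on arm, 49T internal) — Willis relation
ring teeth: 15 + 2·17 = 49
15(ω_sun−ω_arm) = −49(ω_ring−ω_arm),  ω_sun = 0, ω_arm = 1
ω_ring = 1 − (15/49)(0−1) = 64/49
ω_out/ω_in = 64/49

64/49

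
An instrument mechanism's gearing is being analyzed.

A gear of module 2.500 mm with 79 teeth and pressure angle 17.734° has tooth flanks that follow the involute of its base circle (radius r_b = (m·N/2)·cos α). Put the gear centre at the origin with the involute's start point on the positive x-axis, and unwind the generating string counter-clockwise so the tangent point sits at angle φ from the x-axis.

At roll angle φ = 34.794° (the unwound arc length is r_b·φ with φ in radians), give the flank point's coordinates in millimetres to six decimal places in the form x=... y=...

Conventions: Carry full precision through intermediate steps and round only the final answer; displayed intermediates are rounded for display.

x=109.834118 y=6.765754

topology: single-mesh involute geometry — m = 2.500, N = 79
pitch radius r_p = m·N/2 = 2.500·79/2 = 98.750000
base radius r_b = r_p·cos α = 98.750000·cos 17.734° = 94.057489
roll angle φ = 34.794° = 0.60726986 rad
x = r_b·(cos φ + φ·sin φ) = 109.834118
y = r_b·(sin φ − φ·cos φ) = 6.765754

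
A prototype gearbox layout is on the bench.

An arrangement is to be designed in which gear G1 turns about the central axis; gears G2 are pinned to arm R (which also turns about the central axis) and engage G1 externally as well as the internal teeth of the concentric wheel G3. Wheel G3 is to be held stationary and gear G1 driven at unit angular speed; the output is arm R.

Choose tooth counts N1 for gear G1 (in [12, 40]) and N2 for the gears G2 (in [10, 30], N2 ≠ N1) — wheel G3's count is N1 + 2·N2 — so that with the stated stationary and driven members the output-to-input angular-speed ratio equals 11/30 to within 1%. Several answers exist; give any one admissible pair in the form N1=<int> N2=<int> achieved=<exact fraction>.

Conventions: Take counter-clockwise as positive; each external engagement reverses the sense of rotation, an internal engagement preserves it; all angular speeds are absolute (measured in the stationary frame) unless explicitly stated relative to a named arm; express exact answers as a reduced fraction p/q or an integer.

N1=33 N2=12 achieved=11/30

class = planetary set [ratio 11/30 wanted; Willis about the carrier]
Willis with ω_ring = 0: ω_arm/ω_sun = N1/(N1+N3); set equal to 11/30  ⇒  N3/N1 = 1/(11/30) − 1 = 19/11
N3 = N1 + 2·N2  ⇒  N2/N1 = (N3/N1 − 1)/2 = (19/11 − 1)/2 = 4/11
smallest multiple with N1 ≥ 12 and N2 ≥ 10: k = 3  ⇒  N1 = 3·11 = 33, N2 = 3·4 = 12 (N1 ≤ 40, N2 ≤ 30, N2 ≠ N1 ✓), N3 = 33 + 2·12 = 57
check: N1/(N1+N3) with N1 = 33, N3 = 57 gives 11/30; |achieved − target| = 0 ≤ 11/3000 ✓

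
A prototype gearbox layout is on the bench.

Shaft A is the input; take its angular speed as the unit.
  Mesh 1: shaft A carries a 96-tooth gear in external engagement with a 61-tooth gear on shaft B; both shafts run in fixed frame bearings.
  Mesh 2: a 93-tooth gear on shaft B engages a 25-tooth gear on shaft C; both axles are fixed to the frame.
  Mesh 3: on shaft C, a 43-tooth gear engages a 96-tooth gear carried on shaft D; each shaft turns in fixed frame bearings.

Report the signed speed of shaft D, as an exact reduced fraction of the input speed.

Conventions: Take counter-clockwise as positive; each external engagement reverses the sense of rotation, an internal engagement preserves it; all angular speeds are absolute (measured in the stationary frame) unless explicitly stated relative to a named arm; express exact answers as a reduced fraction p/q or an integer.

-3999/1525

3-mesh fixed-axis compound train (all bearings frame-fixed)
mesh 1 [96T→61T]: |ω|/ω_in = 1×96/61 = 96/61, sense flips to −
mesh 2 [93T→25T]: |ω|/ω_in = (96/61)×93/25 = 8928/1525, sense flips to +
mesh 3 [43T→96T]: |ω|/ω_in = (8928/1525)×43/96 = 3999/1525, sense flips to −
signed output speed (× input speed) = -3999/1525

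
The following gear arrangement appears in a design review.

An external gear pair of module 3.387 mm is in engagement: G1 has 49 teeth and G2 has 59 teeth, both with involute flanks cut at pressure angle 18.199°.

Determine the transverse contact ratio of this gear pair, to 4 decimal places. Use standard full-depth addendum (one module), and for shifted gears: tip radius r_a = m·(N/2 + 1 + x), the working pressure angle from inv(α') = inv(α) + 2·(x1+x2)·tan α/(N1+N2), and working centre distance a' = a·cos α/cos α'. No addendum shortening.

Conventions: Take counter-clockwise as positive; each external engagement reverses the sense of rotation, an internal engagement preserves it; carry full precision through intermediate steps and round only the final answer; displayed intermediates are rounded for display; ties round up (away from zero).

class = single-mesh tooth geometry [involute pair 49T × 59T, m = 3.387]
base radii: r_b1 = 78.830558, r_b2 = 94.918427
tip radii: r_a1 = 86.368500, r_a2 = 103.303500
no profile shift: α' = α, a' = a
action lengths: √(r_a1²−r_b1²) = 35.288254, √(r_a2²−r_b2²) = 40.768926
base pitch p_b = π·m·cos α = 10.108306
CR = (35.288254 + 40.768926 − 182.898000·sin 18.19900°)/10.108306 = 1.873190
contact ratio ≈ 1.8732

1.8732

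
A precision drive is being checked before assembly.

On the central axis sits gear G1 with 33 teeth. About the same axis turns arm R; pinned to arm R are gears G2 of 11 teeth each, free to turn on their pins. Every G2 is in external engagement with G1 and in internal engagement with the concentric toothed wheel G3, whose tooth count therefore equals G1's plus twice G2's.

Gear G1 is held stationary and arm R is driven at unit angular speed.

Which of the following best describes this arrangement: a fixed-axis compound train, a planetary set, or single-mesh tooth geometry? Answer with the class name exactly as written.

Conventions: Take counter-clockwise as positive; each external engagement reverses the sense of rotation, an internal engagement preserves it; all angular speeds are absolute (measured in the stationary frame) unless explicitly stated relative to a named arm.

planetary set

class = planetary set [G3 = 33+2·11 = 55; Willis about the carrier]
classification: planetary set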